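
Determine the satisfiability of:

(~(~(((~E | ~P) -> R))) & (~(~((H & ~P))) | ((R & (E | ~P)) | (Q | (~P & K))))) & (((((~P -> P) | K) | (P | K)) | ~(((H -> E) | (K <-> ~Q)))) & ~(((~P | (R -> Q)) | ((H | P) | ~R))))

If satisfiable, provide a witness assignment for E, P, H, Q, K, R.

The conjunct ~(((~P | (R -> Q)) | ((H | P) | ~R))) is unsatisfiable on its own:
  P = True: this becomes ~(((R -> Q) | True)) = False.
  P = False: this becomes ~((True | (H | ~R))) = False.
So the whole conjunction is unsatisfiable.

The formula is unsatisfiable.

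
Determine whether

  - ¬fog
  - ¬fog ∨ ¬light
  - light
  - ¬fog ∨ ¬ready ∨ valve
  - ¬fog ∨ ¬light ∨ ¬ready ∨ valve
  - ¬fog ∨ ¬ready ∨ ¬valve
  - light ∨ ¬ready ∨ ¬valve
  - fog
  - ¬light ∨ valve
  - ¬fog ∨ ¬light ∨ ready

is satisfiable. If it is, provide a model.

Case fog = True:
  Clause (¬fog) is falsified — contradiction.
Case fog = False:
  Clause (fog) is falsified — contradiction.
Both cases fail, so the formula is unsatisfiable.

No satisfying assignment exists.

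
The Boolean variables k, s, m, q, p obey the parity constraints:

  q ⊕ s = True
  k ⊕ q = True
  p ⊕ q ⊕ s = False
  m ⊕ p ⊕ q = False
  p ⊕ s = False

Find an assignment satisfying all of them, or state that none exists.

k = True; s = True; m = True; q = False; p = True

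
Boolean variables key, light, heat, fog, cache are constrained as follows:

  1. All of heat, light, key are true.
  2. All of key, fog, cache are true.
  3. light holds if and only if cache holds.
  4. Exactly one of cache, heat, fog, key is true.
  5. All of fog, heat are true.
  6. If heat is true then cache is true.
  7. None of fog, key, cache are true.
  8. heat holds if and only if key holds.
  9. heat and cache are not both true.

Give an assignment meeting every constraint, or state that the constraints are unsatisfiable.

Unsatisfiable

Case key = True:
  Constraint (7) is violated (key=T) — contradiction.
Case key = False:
  Constraint (1) is violated (key=F) — contradiction.
Both cases fail — unsatisfiable.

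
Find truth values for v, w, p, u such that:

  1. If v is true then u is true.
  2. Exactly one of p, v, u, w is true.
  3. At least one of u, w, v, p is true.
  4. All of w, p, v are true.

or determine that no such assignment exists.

The formula is unsatisfiable.

Case v = True:
  (1) with v=T forces u = True.
  Constraint (2) is violated (v=T, u=T) — contradiction.
Case v = False:
  Constraint (4) is violated (v=F) — contradiction.
Both cases fail — unsatisfiable.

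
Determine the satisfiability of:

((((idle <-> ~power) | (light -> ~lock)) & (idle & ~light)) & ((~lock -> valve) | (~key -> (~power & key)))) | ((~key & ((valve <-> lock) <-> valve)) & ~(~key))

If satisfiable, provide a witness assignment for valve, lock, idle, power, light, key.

valve=F; lock=F; idle=T; power=T; light=F; key=T

  ((((idle <-> ~power) | (light -> ~lock)) & (idle & ~light)) & ((~lock -> valve) | (~key -> (~power & key)))) | ((~key & ((valve <-> lock) <-> valve)) & ~(~key)) = True
    (((idle <-> ~power) | (light -> ~lock)) & (idle & ~light)) & ((~lock -> valve) | (~key -> (~power & key))) = True
      ((idle <-> ~power) | (light -> ~lock)) & (idle & ~light) = True
        (idle <-> ~power) | (light -> ~lock) = True
          idle <-> ~power = False
            ~power = False
          light -> ~lock = True
            ~lock = True
        idle & ~light = True
          ~light = True
      (~lock -> valve) | (~key -> (~power & key)) = True
        ~lock -> valve = False
          ~lock = True
        ~key -> (~power & key) = True
          ~key = False
          ~power & key = False
            ~power = False
    (~key & ((valve <-> lock) <-> valve)) & ~(~key) = False
      ~key & ((valve <-> lock) <-> valve) = False
        ~key = False
        (valve <-> lock) <-> valve = False
          valve <-> lock = True
      ~(~key) = True
        ~key = False
The formula evaluates to True.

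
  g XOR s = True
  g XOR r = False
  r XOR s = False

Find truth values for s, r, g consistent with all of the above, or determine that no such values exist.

Adding constraints 1, 2, 3 mod 2: every variable appears an even number of times on the left, so the left side is 0.
But the right sides sum to 1 (mod 2). 0 ≠ 1 — the system is inconsistent.

UNSATISFIABLE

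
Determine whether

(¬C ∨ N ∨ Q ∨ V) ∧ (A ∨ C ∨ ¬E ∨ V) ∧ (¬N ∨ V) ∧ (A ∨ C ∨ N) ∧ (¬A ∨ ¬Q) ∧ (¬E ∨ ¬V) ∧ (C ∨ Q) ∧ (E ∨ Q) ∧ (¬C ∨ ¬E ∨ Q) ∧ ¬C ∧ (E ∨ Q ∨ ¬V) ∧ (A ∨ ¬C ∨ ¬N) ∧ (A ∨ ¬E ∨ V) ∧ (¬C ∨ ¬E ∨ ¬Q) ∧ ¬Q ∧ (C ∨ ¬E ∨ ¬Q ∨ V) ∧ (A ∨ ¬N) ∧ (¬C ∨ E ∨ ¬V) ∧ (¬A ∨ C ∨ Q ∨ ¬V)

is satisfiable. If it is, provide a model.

Case Q = True:
  Clause (¬Q) is falsified — contradiction.
Case Q = False:
  (C ∨ Q) forces C = True.
  Clause (¬C) is falsified — contradiction.
Both cases fail, so the formula is unsatisfiable.

Unsatisfiable — no assignment works.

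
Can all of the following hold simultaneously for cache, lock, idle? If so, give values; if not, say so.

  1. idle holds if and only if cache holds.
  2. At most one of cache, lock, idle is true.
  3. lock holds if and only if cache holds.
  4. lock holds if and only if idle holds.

cache = False; lock = False; idle = False

  (1) idle=F, cache=F — same ✓
  (2) {cache, lock, idle}: 0 true — at most one ✓
  (3) lock=F, cache=F — same ✓
  (4) lock=F, idle=F — same ✓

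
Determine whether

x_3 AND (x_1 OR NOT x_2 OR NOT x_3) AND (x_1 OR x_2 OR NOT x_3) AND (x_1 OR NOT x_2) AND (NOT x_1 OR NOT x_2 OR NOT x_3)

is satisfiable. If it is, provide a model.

x_1: True, x_2: False, x_3: True

Unit clause (x_3) forces x_3 = True.
Set x_1 = True.
  then (NOT x_1 OR NOT x_2 OR NOT x_3) forces x_2 = False.
All clauses satisfied.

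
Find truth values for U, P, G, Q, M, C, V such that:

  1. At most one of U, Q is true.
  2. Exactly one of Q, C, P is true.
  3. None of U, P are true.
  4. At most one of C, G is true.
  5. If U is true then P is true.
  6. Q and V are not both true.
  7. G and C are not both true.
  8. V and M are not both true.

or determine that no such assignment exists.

U=F; P=F; G=T; Q=T; M=F; C=F; V=F

  (1) {U, Q}: 1 true — at most one ✓
  (2) {Q, C, P}: 1 true — exactly one ✓
  (3) {U, P}: 0 true — none ✓
  (4) {C, G}: 1 true — at most one ✓
  (5) U=F ⇒ P: vacuous ✓
  (6) Q=T, V=F — not both ✓
  (7) G=T, C=F — not both ✓
  (8) V=F, M=F — not both ✓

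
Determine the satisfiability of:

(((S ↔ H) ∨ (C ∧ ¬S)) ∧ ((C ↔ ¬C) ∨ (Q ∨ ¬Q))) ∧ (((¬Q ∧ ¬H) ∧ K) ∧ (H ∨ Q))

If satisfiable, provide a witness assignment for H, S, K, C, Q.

Case Q = True: the conjunct ¬Q is False.
Case Q = False: the formula simplifies to ((S ↔ H) ∨ (C ∧ ¬S)) ∧ ((¬H ∧ K) ∧ H).
  H = True: the conjunct ¬H is False.
  H = False: the conjunct H is False.
Both cases fail — unsatisfiable.

Unsatisfiable — no assignment works.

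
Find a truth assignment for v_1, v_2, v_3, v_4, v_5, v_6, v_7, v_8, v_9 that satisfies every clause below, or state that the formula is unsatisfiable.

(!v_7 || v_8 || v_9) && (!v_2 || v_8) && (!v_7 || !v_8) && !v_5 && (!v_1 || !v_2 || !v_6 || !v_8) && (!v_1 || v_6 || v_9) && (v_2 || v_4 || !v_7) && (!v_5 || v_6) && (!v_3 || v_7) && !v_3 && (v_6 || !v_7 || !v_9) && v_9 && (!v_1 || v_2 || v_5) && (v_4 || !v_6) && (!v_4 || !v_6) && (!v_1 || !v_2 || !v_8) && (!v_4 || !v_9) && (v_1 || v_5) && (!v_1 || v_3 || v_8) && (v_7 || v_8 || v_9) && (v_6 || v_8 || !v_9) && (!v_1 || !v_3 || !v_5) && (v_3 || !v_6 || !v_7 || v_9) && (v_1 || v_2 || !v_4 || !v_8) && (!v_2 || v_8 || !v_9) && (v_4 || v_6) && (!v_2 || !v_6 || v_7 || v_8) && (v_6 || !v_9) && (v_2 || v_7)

Case v_3 = True:
  Clause (!v_3) is falsified — contradiction.
Case v_3 = False:
  (!v_5) forces v_5 = False.
  (v_9) forces v_9 = True.
  (!v_4 || !v_9) forces v_4 = False.
  (v_4 || !v_6) forces v_6 = False.
  Clause (v_4 || v_6) is falsified — contradiction.
Both cases fail, so the formula is unsatisfiable.

Unsatisfiable — no assignment works.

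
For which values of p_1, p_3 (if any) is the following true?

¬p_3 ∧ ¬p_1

p_1 = False; p_3 = False

  ¬p_3 = True
  ¬p_1 = True
Both conjuncts True, so the formula holds.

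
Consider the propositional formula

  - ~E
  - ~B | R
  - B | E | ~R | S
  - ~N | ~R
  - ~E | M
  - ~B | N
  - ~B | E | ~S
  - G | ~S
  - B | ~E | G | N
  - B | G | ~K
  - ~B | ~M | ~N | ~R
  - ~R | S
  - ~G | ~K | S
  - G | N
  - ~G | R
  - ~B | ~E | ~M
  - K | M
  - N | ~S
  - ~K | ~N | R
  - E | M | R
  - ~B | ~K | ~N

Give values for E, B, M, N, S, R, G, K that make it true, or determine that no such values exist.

E = False; B = False; M = True; N = True; S = False; R = False; G = False; K = False

Unit clause (~E) forces E = False.
Try B = True:
  (~B | R) forces R = True.
  (~N | ~R) forces N = False.
  clause (~B | N) is falsified — backtrack.
So B = False.
Set M = True.
Set N = True.
  then (~N | ~R) forces R = False.
  then (~G | R) forces G = False.
  then (~K | ~N | R) forces K = False.
  then (G | ~S) forces S = False.
All clauses satisfied.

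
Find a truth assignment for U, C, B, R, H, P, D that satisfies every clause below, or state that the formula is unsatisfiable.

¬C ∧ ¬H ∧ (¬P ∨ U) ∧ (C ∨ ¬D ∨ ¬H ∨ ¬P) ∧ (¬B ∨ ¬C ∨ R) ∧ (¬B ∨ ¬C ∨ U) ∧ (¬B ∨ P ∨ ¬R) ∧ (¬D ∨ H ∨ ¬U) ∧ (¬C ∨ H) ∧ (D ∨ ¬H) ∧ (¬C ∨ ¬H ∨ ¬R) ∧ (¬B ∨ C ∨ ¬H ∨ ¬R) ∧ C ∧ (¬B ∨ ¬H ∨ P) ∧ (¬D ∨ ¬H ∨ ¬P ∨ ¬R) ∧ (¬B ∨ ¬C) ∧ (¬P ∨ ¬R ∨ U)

Case C = True:
  Clause (¬C) is falsified — contradiction.
Case C = False:
  Clause (C) is falsified — contradiction.
Both cases fail, so the formula is unsatisfiable.

The formula is unsatisfiable.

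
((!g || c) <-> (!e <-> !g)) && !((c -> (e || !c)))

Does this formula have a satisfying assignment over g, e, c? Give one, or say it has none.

g = False, e = False, c = True

  (!g || c) <-> (!e <-> !g) = True
    !g || c = True
      !g = True
    !e <-> !g = True
      !e = True
      !g = True
  !((c -> (e || !c))) = True
    c -> (e || !c) = False
      e || !c = False
        !c = False
Both conjuncts True, so the formula holds.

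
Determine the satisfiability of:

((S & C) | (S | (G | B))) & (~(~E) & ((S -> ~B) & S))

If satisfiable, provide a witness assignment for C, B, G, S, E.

C: False; B: False; G: False; S: True; E: True

  (S & C) | (S | (G | B)) = True
    S & C = False
    S | (G | B) = True
      G | B = False
  ~(~E) & ((S -> ~B) & S) = True
    ~(~E) = True
      ~E = False
    (S -> ~B) & S = True
      S -> ~B = True
        ~B = True
Both conjuncts True, so the formula holds.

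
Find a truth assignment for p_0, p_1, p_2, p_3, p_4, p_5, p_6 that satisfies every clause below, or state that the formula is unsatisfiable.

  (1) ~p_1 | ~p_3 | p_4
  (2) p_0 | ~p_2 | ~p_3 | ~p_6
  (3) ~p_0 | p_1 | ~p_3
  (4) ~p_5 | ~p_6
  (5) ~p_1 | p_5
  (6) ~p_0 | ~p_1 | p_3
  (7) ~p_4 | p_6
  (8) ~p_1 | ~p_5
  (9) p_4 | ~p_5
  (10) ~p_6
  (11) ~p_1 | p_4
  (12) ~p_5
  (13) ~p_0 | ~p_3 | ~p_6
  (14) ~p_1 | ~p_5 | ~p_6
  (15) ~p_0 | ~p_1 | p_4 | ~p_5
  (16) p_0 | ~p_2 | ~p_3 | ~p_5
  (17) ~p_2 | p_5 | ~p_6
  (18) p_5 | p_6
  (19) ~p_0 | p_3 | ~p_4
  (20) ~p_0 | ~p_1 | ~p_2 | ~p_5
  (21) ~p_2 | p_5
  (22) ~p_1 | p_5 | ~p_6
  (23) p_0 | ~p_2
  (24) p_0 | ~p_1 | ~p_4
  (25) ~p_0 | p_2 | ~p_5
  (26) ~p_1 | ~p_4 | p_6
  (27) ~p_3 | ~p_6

Case p_5 = True:
  Clause (~p_5) is falsified — contradiction.
Case p_5 = False:
  (~p_1 | p_5) forces p_1 = False.
  (~p_6) forces p_6 = False.
  Clause (p_5 | p_6) is falsified — contradiction.
Both cases fail, so the formula is unsatisfiable.

Unsatisfiable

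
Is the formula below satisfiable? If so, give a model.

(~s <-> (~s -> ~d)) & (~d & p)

p=T; s=F; d=F

  ~s <-> (~s -> ~d) = True
    ~s = True
    ~s -> ~d = True
      ~s = True
      ~d = True
  ~d & p = True
    ~d = True
Both conjuncts True, so the formula holds.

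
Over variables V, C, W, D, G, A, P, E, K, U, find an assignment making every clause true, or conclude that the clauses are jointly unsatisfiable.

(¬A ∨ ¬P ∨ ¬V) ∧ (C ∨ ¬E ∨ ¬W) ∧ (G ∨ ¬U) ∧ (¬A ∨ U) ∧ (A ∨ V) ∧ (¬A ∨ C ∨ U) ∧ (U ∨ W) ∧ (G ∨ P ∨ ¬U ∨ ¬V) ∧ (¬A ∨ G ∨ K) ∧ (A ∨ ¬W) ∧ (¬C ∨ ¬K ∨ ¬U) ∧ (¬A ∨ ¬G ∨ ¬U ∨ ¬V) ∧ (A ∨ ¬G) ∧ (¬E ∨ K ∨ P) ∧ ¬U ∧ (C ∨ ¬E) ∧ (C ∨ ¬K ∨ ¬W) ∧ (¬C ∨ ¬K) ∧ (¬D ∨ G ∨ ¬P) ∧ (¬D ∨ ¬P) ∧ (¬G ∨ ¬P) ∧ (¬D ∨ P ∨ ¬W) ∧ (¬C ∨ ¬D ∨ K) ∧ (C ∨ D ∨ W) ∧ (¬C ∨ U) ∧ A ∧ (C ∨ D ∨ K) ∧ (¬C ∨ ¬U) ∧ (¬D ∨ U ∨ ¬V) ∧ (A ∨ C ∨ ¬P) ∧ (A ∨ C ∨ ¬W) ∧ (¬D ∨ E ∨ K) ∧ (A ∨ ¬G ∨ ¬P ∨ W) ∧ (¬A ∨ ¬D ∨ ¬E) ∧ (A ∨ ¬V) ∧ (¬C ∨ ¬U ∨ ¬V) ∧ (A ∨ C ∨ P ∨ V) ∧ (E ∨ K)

Case A = True:
  (¬A ∨ U) forces U = True.
  Clause (¬U) is falsified — contradiction.
Case A = False:
  Clause (A) is falsified — contradiction.
Both cases fail, so the formula is unsatisfiable.

Unsatisfiable — no assignment works.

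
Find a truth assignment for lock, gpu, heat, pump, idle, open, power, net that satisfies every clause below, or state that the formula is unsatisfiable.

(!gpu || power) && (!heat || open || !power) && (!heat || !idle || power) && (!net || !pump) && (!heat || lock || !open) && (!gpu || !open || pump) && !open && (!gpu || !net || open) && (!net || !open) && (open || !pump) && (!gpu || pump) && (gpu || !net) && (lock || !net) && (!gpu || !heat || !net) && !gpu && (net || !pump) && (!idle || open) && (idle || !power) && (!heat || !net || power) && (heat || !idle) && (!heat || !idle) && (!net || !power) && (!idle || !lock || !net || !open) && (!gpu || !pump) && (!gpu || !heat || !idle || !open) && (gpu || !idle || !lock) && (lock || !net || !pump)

lock = True; gpu = False; heat = True; pump = False; idle = False; open = False; power = False; net = False

Unit clause (!open) forces open = False.
In (open || !pump) only !pump is left, so pump = False.
In (!gpu || pump) only !gpu is left, so gpu = False.
In (gpu || !net) only !net is left, so net = False.
In (!idle || open) only !idle is left, so idle = False.
In (idle || !power) only !power is left, so power = False.
Set lock = True.
Set heat = True.
All clauses satisfied.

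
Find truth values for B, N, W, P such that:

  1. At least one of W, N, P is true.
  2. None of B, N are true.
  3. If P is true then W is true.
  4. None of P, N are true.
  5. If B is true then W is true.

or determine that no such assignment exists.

B = False, N = False, W = True, P = False

  (1) {W, N, P}: 1 true — at least one ✓
  (2) {B, N}: 0 true — none ✓
  (3) P=F ⇒ W: vacuous ✓
  (4) {P, N}: 0 true — none ✓
  (5) B=F ⇒ W: vacuous ✓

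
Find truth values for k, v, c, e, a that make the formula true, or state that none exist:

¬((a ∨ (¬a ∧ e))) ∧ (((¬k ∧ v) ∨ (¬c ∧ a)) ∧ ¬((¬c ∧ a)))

k: False; v: True; c: False; e: False; a: False

  ¬((a ∨ (¬a ∧ e))) = True
    a ∨ (¬a ∧ e) = False
      ¬a ∧ e = False
        ¬a = True
  ((¬k ∧ v) ∨ (¬c ∧ a)) ∧ ¬((¬c ∧ a)) = True
    (¬k ∧ v) ∨ (¬c ∧ a) = True
      ¬k ∧ v = True
        ¬k = True
      ¬c ∧ a = False
        ¬c = True
    ¬((¬c ∧ a)) = True
      ¬c ∧ a = False
        ¬c = True
Both conjuncts True, so the formula holds.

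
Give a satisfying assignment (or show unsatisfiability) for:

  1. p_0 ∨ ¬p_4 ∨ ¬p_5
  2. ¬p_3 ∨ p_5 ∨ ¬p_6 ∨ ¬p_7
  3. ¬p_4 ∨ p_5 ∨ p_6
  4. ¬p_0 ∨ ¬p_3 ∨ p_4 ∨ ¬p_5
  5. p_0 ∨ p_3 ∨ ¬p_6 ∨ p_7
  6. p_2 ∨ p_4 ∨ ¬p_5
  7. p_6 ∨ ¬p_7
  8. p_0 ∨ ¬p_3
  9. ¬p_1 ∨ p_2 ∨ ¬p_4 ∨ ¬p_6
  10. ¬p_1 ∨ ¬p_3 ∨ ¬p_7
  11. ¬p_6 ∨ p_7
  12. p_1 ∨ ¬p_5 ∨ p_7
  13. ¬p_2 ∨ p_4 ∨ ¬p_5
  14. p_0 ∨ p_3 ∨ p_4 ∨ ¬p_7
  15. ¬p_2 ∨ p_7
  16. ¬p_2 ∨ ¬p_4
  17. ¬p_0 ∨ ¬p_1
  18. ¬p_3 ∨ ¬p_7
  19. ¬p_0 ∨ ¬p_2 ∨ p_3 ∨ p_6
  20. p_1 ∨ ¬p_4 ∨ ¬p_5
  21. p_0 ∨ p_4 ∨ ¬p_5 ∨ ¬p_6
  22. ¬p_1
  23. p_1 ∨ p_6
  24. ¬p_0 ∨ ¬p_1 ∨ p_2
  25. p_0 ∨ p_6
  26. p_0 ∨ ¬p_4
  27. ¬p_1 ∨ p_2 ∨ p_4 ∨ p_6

p_0 = True, p_1 = False, p_2 = False, p_3 = False, p_4 = False, p_5 = False, p_6 = True, p_7 = True

Unit clause (¬p_1) forces p_1 = False.
In (p_1 ∨ p_6) only p_6 is left, so p_6 = True.
In (¬p_6 ∨ p_7) only p_7 is left, so p_7 = True.
In (¬p_3 ∨ ¬p_7) only ¬p_3 is left, so p_3 = False.
Try p_0 = False:
  (p_0 ∨ p_3 ∨ p_4 ∨ ¬p_7) forces p_4 = True.
  clause (p_0 ∨ ¬p_4) is falsified — backtrack.
So p_0 = True.
Set p_2 = False.
Set p_4 = False.
  then (p_2 ∨ p_4 ∨ ¬p_5) forces p_5 = False.
All clauses satisfied.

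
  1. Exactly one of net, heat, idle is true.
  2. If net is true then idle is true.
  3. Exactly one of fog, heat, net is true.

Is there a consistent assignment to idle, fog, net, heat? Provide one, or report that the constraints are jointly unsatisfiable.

idle=F; fog=F; net=F; heat=T

  (1) {net, heat, idle}: 1 true — exactly one ✓
  (2) net=F ⇒ idle: vacuous ✓
  (3) {fog, heat, net}: 1 true — exactly one ✓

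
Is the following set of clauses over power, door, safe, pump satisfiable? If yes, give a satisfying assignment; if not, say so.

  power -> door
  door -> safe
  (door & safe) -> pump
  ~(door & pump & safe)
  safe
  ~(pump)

Unit clause (safe) forces safe = True.
Unit clause (~pump) forces pump = False.
In (~door | pump | ~safe) only ~door is left, so door = False.
In (door | ~power) only ~power is left, so power = False.
All clauses satisfied.

power = False, door = False, safe = True, pump = False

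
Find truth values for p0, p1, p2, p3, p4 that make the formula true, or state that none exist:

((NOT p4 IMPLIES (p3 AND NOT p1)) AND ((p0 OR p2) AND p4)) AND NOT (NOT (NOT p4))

Unsatisfiable — no assignment works.

Case p4 = True: the conjunct NOT (NOT (NOT p4)) becomes NOT (NOT False) = False.
Case p4 = False: the conjunct p4 is False.
Both cases fail — unsatisfiable.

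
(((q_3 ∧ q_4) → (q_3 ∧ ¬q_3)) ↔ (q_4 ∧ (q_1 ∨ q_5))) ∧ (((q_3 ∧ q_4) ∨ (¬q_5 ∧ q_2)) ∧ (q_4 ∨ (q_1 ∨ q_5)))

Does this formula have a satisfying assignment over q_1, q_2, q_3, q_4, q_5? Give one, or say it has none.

q_1=F; q_2=F; q_3=T; q_4=T; q_5=F

  ((q_3 ∧ q_4) → (q_3 ∧ ¬q_3)) ↔ (q_4 ∧ (q_1 ∨ q_5)) = True
    (q_3 ∧ q_4) → (q_3 ∧ ¬q_3) = False
      q_3 ∧ q_4 = True
      q_3 ∧ ¬q_3 = False
        ¬q_3 = False
    q_4 ∧ (q_1 ∨ q_5) = False
      q_1 ∨ q_5 = False
  ((q_3 ∧ q_4) ∨ (¬q_5 ∧ q_2)) ∧ (q_4 ∨ (q_1 ∨ q_5)) = True
    (q_3 ∧ q_4) ∨ (¬q_5 ∧ q_2) = True
      q_3 ∧ q_4 = True
      ¬q_5 ∧ q_2 = False
        ¬q_5 = True
    q_4 ∨ (q_1 ∨ q_5) = True
      q_1 ∨ q_5 = False
Both conjuncts True, so the formula holds.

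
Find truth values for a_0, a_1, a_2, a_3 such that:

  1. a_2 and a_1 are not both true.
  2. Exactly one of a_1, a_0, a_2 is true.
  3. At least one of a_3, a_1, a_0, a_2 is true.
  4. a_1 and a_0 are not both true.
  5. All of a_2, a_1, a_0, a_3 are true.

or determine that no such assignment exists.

No satisfying assignment exists.

Case a_0 = True:
  (2) with a_0=T forces a_1 = False.
  Constraint (5) is violated (a_1=F) — contradiction.
Case a_0 = False:
  Constraint (5) is violated (a_0=F) — contradiction.
Both cases fail — unsatisfiable.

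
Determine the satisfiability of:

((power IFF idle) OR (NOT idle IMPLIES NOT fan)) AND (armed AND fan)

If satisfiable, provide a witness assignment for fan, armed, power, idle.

fan: True, armed: True, power: False, idle: False

  (power IFF idle) OR (NOT idle IMPLIES NOT fan) = True
    power IFF idle = True
    NOT idle IMPLIES NOT fan = False
      NOT idle = True
      NOT fan = False
  armed AND fan = True
Both conjuncts True, so the formula holds.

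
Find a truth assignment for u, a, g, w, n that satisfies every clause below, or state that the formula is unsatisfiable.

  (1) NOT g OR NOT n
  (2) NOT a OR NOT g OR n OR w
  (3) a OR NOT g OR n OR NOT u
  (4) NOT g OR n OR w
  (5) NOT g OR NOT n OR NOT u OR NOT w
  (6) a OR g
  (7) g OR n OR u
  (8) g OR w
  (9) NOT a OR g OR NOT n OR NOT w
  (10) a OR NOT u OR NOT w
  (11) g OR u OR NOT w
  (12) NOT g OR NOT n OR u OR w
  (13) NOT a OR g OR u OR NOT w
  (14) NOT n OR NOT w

Set u = True.
Try a = False:
  (a OR g) forces g = True.
  (NOT g OR NOT n) forces n = False.
  clause (a OR NOT g OR n OR NOT u) is falsified — backtrack.
So a = True.
Set g = True.
  then (NOT g OR NOT n) forces n = False.
  then (NOT a OR NOT g OR n OR w) forces w = True.
All clauses satisfied.

u = True, a = True, g = True, w = True, n = False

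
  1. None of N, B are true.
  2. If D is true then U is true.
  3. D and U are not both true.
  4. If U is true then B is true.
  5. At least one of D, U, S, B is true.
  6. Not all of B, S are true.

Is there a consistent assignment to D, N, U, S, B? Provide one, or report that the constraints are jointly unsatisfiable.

D = False; N = False; U = False; S = True; B = False

  (1) {N, B}: 0 true — none ✓
  (2) D=F ⇒ U: vacuous ✓
  (3) D=F, U=F — not both ✓
  (4) U=F ⇒ B: vacuous ✓
  (5) {D, U, S, B}: 1 true — at least one ✓
  (6) {B, S}: 1/2 true — not all ✓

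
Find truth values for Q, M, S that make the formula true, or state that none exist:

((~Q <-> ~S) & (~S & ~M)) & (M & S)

Unsatisfiable

Case M = True: the conjunct ~M is False.
Case M = False: the conjunct M is False.
Both cases fail — unsatisfiable.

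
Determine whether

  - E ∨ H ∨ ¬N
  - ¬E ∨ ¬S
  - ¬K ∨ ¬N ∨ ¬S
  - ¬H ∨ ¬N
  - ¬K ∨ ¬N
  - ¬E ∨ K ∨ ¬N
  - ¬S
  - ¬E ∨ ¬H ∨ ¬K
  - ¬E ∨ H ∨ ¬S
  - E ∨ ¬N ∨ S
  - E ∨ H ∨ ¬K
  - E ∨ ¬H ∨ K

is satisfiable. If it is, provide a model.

Unit clause (¬S) forces S = False.
Try N = True:
  (¬H ∨ ¬N) forces H = False.
  (E ∨ H ∨ ¬N) forces E = True.
  (¬K ∨ ¬N) forces K = False.
  clause (¬E ∨ K ∨ ¬N) is falsified — backtrack.
So N = False.
Set E = False.
Set H = True.
  then (E ∨ ¬H ∨ K) forces K = True.
All clauses satisfied.

N: False, S: False, E: False, H: True, K: True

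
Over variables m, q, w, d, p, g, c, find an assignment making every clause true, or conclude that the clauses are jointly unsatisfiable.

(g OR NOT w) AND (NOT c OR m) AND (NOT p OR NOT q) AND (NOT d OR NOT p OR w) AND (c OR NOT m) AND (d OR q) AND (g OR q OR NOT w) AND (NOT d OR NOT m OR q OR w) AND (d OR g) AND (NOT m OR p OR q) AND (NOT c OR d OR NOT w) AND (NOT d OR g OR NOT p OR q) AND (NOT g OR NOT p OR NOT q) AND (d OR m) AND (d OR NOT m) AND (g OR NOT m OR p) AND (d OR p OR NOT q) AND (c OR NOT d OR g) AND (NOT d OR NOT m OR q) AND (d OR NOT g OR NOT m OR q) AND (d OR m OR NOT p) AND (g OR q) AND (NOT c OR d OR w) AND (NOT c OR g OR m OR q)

m = True; q = True; w = True; d = True; p = False; g = True; c = True

Set m = True.
  then (c OR NOT m) forces c = True.
  then (d OR NOT m) forces d = True.
  then (NOT d OR NOT m OR q) forces q = True.
  then (NOT p OR NOT q) forces p = False.
  then (g OR NOT m OR p) forces g = True.
Set w = True.
All clauses satisfied.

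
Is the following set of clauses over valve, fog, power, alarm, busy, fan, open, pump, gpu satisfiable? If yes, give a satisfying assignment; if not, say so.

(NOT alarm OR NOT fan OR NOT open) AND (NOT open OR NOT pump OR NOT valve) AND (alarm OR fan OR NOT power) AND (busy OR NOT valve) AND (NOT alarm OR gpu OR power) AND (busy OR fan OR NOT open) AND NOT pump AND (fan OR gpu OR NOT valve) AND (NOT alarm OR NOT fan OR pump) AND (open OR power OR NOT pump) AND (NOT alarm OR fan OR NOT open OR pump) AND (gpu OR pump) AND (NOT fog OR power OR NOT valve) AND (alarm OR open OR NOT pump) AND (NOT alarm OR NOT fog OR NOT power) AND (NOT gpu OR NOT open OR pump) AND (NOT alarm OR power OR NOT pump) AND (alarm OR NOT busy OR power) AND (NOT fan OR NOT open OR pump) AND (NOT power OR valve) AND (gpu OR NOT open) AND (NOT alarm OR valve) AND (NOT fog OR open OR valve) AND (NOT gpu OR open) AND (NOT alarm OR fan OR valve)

No satisfying assignment exists.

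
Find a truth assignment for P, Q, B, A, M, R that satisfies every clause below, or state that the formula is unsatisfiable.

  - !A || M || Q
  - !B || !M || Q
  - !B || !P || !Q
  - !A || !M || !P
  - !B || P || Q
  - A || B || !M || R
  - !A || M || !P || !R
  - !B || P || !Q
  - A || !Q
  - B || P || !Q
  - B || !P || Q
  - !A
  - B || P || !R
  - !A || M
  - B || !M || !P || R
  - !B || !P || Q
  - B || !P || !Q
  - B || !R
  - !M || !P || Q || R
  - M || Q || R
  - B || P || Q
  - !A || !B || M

Case P = True:
  (!A) forces A = False.
  (A || !Q) forces Q = False.
  (B || !P || Q) forces B = True.
  Clause (!B || !P || Q) is falsified — contradiction.
Case P = False:
  (!A) forces A = False.
  (A || !Q) forces Q = False.
  (!B || P || Q) forces B = False.
  Clause (B || P || Q) is falsified — contradiction.
Both cases fail, so the formula is unsatisfiable.

No satisfying assignment exists.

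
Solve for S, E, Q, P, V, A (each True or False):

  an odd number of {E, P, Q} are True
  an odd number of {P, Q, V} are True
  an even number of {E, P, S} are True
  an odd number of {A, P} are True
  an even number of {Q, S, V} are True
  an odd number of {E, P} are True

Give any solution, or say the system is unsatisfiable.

S: True, E: True, Q: False, P: False, V: True, A: True

{E, P, Q}: 1 true → odd ✓
{P, Q, V}: 1 true → odd ✓
{E, P, S}: 2 true → even ✓
{A, P}: 1 true → odd ✓
{Q, S, V}: 2 true → even ✓
{E, P}: 1 true → odd ✓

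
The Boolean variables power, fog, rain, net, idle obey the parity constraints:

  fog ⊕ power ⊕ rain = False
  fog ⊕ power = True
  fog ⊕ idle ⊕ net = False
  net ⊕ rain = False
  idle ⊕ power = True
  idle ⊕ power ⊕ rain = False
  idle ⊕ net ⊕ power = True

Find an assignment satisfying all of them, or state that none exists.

Unsatisfiable

Adding constraints 1, 3, 4, 5 mod 2: every variable appears an even number of times on the left, so the left side is 0.
But the right sides sum to 1 (mod 2). 0 ≠ 1 — the system is inconsistent.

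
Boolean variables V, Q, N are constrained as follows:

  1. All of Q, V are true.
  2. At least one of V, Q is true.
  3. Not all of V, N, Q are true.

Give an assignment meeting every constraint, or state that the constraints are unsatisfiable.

V = True, Q = True, N = False

  (1) {Q, V}: all 2 true ✓
  (2) {V, Q}: 2 true — at least one ✓
  (3) {V, N, Q}: 2/3 true — not all ✓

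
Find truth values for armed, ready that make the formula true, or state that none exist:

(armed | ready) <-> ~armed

armed: False, ready: True

  (armed | ready) <-> ~armed = True
    armed | ready = True
    ~armed = True
The formula evaluates to True.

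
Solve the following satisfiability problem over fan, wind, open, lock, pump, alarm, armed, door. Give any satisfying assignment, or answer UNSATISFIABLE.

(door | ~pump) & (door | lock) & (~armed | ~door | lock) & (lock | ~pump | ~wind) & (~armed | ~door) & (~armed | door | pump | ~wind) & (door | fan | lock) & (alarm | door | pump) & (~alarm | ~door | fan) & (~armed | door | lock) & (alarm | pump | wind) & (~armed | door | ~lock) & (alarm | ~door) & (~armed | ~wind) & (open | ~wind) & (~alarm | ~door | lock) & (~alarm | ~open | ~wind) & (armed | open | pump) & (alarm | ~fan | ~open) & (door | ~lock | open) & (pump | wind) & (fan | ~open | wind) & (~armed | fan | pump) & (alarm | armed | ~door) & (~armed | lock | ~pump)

fan=T; wind=F; open=T; lock=T; pump=T; alarm=T; armed=F; door=T

Set fan = True.
Try wind = True:
  (~armed | ~wind) forces armed = False.
  (open | ~wind) forces open = True.
  (~alarm | ~open | ~wind) forces alarm = False.
  clause (alarm | ~fan | ~open) is falsified — backtrack.
So wind = False.
  then (pump | wind) forces pump = True.
  then (door | ~pump) forces door = True.
  then (~armed | ~door) forces armed = False.
  then (alarm | ~door) forces alarm = True.
  then (~alarm | ~door | lock) forces lock = True.
Set open = True.
All clauses satisfied.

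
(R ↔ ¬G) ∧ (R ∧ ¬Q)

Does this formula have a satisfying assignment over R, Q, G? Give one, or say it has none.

R = True, Q = False, G = False

  R ↔ ¬G = True
    ¬G = True
  R ∧ ¬Q = True
    ¬Q = True
Both conjuncts True, so the formula holds.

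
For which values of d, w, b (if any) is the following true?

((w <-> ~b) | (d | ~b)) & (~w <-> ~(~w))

The conjunct ~w <-> ~(~w) is unsatisfiable on its own:
  w=F: evaluates to False.
  w=T: evaluates to False.
So the whole conjunction is unsatisfiable.

The formula is unsatisfiable.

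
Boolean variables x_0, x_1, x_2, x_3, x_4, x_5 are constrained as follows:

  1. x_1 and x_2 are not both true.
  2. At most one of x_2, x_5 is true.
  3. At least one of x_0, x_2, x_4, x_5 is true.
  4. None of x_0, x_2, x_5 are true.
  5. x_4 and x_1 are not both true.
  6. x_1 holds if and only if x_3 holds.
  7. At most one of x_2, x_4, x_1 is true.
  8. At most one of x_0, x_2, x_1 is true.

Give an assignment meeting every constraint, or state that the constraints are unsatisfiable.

x_0 = False; x_1 = False; x_2 = False; x_3 = False; x_4 = True; x_5 = False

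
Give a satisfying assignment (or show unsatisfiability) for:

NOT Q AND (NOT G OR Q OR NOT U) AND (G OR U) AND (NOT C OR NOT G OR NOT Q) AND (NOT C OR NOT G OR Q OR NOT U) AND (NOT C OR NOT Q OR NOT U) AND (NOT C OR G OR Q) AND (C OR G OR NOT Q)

Unit clause (NOT Q) forces Q = False.
Set U = False.
  then (G OR U) forces G = True.
Set C = False.
Check each clause:
  (NOT Q): NOT Q holds.
  (NOT G OR Q OR NOT U): NOT U holds.
  (G OR U): G holds.
  (NOT C OR NOT G OR NOT Q): NOT C holds.
  (NOT C OR NOT G OR Q OR NOT U): NOT C holds.
  (NOT C OR NOT Q OR NOT U): NOT C holds.
  (NOT C OR G OR Q): NOT C holds.
  (C OR G OR NOT Q): G holds.
All clauses satisfied.

U = False; Q = False; C = False; G = True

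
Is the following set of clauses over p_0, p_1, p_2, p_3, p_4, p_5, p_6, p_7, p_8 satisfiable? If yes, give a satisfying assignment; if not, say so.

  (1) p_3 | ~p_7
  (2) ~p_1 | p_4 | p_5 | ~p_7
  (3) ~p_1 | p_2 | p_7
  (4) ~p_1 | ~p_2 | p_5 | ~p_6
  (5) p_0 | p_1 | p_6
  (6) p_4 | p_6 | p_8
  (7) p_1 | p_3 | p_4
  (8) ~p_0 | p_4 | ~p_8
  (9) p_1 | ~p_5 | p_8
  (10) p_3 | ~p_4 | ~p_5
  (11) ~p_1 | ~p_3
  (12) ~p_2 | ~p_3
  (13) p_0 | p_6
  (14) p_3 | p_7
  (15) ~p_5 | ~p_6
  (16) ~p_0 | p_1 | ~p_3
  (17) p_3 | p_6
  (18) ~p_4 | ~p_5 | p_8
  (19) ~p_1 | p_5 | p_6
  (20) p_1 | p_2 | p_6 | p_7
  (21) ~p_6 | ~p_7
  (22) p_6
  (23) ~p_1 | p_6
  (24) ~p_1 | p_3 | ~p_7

Unit clause (p_6) forces p_6 = True.
In (~p_5 | ~p_6) only ~p_5 is left, so p_5 = False.
In (~p_6 | ~p_7) only ~p_7 is left, so p_7 = False.
In (p_3 | p_7) only p_3 is left, so p_3 = True.
In (~p_1 | ~p_3) only ~p_1 is left, so p_1 = False.
In (~p_2 | ~p_3) only ~p_2 is left, so p_2 = False.
In (~p_0 | p_1 | ~p_3) only ~p_0 is left, so p_0 = False.
Set p_4 = True.
Set p_8 = True.
All clauses satisfied.

p_0=F, p_1=F, p_2=F, p_3=T, p_4=T, p_5=F, p_6=T, p_7=F, p_8=T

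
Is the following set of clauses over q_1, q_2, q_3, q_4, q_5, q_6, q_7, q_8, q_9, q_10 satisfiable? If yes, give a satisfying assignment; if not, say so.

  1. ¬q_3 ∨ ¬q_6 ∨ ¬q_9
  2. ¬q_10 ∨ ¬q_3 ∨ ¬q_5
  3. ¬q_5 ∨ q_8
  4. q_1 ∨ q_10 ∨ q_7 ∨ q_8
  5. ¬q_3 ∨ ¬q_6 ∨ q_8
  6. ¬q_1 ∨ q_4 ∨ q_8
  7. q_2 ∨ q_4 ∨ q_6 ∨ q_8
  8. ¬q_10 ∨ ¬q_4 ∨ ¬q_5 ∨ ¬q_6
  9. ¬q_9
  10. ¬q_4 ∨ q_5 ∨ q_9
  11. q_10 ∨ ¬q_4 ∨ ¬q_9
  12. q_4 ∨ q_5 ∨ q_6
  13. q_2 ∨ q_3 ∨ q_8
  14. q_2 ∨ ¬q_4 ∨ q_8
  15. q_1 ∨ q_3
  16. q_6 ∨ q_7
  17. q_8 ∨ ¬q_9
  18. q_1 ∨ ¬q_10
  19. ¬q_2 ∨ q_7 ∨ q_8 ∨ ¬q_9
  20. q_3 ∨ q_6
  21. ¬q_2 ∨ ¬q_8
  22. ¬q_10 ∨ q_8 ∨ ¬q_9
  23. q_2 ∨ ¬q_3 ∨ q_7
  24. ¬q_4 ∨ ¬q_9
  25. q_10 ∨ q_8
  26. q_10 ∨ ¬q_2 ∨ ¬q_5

Unit clause (¬q_9) forces q_9 = False.
Set q_1 = False.
  then (q_1 ∨ q_3) forces q_3 = True.
  then (q_1 ∨ ¬q_10) forces q_10 = False.
  then (q_10 ∨ q_8) forces q_8 = True.
  then (¬q_2 ∨ ¬q_8) forces q_2 = False.
  then (q_2 ∨ ¬q_3 ∨ q_7) forces q_7 = True.
Set q_4 = False.
Set q_5 = False.
  then (q_4 ∨ q_5 ∨ q_6) forces q_6 = True.
All clauses satisfied.

q_1 = False; q_2 = False; q_3 = True; q_4 = False; q_5 = False; q_6 = True; q_7 = True; q_8 = True; q_9 = False; q_10 = False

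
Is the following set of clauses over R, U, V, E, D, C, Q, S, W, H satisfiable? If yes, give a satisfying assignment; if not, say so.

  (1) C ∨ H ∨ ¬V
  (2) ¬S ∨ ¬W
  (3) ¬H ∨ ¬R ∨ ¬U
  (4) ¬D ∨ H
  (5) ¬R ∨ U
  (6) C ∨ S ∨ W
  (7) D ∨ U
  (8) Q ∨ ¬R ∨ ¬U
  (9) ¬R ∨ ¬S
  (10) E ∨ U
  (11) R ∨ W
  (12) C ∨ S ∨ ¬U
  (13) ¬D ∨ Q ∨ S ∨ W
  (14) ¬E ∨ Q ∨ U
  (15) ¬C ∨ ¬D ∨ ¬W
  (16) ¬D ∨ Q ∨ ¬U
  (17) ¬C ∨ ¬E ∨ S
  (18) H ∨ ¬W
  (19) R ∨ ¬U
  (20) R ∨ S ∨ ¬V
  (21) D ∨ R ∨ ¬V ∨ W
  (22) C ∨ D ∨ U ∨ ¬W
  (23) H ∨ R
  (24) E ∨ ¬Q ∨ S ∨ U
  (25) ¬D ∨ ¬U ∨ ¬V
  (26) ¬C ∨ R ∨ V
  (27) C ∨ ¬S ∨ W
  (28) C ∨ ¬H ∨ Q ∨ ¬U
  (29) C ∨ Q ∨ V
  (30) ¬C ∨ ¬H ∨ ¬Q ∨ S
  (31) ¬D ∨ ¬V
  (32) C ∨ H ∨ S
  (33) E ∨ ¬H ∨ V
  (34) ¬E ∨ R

Set R = True.
  then (¬R ∨ U) forces U = True.
  then (Q ∨ ¬R ∨ ¬U) forces Q = True.
  then (¬R ∨ ¬S) forces S = False.
  then (C ∨ S ∨ ¬U) forces C = True.
  then (¬C ∨ ¬E ∨ S) forces E = False.
  then (¬C ∨ ¬H ∨ ¬Q ∨ S) forces H = False.
  then (¬D ∨ H) forces D = False.
  then (H ∨ ¬W) forces W = False.
Set V = True.
All clauses satisfied.

R=T, U=T, V=T, E=F, D=F, C=T, Q=T, S=F, W=F, H=F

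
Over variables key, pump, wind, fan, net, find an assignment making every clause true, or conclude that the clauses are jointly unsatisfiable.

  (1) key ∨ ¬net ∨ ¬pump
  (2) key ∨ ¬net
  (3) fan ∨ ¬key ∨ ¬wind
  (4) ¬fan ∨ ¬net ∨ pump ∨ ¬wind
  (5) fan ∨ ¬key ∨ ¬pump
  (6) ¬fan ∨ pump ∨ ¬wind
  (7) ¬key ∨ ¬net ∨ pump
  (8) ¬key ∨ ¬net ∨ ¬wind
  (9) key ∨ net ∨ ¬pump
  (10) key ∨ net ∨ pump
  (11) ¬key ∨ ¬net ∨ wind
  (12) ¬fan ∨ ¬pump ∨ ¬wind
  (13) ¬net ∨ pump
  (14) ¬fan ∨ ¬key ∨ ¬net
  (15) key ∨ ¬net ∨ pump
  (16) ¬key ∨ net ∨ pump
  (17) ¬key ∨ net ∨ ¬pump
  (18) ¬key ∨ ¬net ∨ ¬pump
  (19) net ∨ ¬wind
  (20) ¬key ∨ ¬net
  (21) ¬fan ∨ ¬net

Unsatisfiable — no assignment works.

Case key = True:
  (¬key ∨ ¬net) forces net = False.
  (¬key ∨ net ∨ pump) forces pump = True.
  Clause (¬key ∨ net ∨ ¬pump) is falsified — contradiction.
Case key = False:
  (key ∨ ¬net) forces net = False.
  (key ∨ net ∨ ¬pump) forces pump = False.
  Clause (key ∨ net ∨ pump) is falsified — contradiction.
Both cases fail, so the formula is unsatisfiable.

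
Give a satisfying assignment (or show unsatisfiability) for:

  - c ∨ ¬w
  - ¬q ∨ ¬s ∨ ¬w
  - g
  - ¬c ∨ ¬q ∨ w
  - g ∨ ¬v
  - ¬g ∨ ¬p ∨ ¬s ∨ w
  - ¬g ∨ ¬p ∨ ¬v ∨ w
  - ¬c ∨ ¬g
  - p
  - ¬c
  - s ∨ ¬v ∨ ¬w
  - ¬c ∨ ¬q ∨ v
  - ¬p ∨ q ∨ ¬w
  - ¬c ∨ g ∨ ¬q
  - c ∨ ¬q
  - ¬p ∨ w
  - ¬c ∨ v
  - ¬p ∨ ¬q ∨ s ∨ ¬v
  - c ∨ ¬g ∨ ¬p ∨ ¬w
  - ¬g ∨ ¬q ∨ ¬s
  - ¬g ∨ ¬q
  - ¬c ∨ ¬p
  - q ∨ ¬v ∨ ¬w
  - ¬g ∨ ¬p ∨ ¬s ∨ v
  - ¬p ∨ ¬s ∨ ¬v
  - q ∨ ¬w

No satisfying assignment exists.

Case g = True:
  (¬c ∨ ¬g) forces c = False.
  (c ∨ ¬w) forces w = False.
  (p) forces p = True.
  Clause (¬p ∨ w) is falsified — contradiction.
Case g = False:
  Clause (g) is falsified — contradiction.
Both cases fail, so the formula is unsatisfiable.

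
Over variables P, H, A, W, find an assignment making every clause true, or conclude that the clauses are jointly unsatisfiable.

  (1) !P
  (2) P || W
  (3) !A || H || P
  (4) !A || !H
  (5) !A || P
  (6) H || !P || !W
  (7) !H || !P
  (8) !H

Unit clause (!P) forces P = False.
In (P || W) only W is left, so W = True.
In (!A || P) only !A is left, so A = False.
Unit clause (!H) forces H = False.
Check each clause:
  (!P): !P holds.
  (P || W): W holds.
  (!A || H || P): !A holds.
  (!A || !H): !A holds.
  (!A || P): !A holds.
  (H || !P || !W): !P holds.
  (!H || !P): !H holds.
  (!H): !H holds.
All clauses satisfied.

P=F, H=F, A=F, W=T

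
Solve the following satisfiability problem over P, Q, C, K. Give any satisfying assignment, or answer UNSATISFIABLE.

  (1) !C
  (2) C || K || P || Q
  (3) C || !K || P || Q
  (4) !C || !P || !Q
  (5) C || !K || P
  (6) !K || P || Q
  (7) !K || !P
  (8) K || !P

Unit clause (!C) forces C = False.
Try P = True:
  (!K || !P) forces K = False.
  clause (K || !P) is falsified — backtrack.
So P = False.
  then (C || !K || P) forces K = False.
  then (C || K || P || Q) forces Q = True.
All clauses satisfied.

P=F; Q=T; C=F; K=F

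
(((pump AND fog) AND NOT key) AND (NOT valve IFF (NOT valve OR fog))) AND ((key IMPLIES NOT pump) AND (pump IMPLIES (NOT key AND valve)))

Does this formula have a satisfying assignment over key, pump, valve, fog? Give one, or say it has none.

Case key = True: the conjunct NOT key is False.
Case key = False: the formula simplifies to ((pump AND fog) AND (NOT valve IFF (NOT valve OR fog))) AND (pump IMPLIES valve).
  fog = True: simplifies to (pump AND NOT valve) AND (pump IMPLIES valve).
    pump = True: simplifies to NOT valve AND valve.
      valve = True: the conjunct NOT valve is False.
      valve = False: the conjunct valve is False.
    pump = False: the conjunct pump is False.
  fog = False: the conjunct fog is False.
Both cases fail — unsatisfiable.

No satisfying assignment exists.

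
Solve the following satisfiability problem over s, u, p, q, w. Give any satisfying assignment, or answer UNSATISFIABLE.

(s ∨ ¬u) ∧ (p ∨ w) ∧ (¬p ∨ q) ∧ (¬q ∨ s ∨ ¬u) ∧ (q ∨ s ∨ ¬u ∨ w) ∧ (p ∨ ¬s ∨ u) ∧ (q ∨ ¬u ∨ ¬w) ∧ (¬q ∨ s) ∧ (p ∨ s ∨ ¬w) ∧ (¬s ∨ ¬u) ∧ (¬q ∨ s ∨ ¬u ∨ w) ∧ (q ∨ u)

Try s = False:
  (s ∨ ¬u) forces u = False.
  (¬q ∨ s) forces q = False.
  clause (q ∨ u) is falsified — backtrack.
So s = True.
  then (¬s ∨ ¬u) forces u = False.
  then (q ∨ u) forces q = True.
  then (p ∨ ¬s ∨ u) forces p = True.
Set w = True.
All clauses satisfied.

s=T, u=F, p=T, q=T, w=T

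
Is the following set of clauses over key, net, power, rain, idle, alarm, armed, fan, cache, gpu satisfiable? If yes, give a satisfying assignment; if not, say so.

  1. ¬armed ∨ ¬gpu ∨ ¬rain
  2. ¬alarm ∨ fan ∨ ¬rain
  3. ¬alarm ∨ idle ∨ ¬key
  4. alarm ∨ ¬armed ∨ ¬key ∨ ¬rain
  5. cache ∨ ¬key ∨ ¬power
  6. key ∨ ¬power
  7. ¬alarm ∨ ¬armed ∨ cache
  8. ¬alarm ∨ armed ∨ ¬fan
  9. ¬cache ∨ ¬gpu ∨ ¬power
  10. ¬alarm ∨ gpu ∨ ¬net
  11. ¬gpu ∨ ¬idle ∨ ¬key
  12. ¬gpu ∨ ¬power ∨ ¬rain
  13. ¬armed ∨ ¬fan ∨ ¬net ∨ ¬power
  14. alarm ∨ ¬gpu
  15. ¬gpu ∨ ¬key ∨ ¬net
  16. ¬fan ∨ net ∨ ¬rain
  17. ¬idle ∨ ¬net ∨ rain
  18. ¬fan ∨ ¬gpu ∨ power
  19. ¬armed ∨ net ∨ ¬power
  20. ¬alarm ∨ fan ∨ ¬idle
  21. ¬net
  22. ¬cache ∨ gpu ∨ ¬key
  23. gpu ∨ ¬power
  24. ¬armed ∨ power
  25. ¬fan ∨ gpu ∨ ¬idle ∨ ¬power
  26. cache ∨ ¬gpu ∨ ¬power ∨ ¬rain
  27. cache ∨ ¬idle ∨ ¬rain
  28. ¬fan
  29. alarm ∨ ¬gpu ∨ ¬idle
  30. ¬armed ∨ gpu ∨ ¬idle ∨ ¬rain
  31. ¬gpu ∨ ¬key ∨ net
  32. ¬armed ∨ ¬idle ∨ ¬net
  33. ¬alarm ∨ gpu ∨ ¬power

key = False; net = False; power = False; rain = True; idle = False; alarm = False; armed = False; fan = False; cache = False; gpu = False

Unit clause (¬net) forces net = False.
Unit clause (¬fan) forces fan = False.
Set key = False.
  then (key ∨ ¬power) forces power = False.
  then (¬armed ∨ power) forces armed = False.
Set rain = True.
  then (¬alarm ∨ fan ∨ ¬rain) forces alarm = False.
  then (alarm ∨ ¬gpu) forces gpu = False.
Set idle = False.
Set cache = False.
All clauses satisfied.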